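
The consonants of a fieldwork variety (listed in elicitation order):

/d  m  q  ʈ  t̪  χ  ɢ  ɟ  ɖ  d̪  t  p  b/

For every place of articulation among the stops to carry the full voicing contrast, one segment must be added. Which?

place of articulation  voiceless  voiced  
bilabial          p         b       
dental            t̪        d̪      
alveolar          t         d       
retroflex         ʈ         ɖ       
palatal           —         ɟ       
uvular            q         ɢ       
The palatal row has no voiceless member, so the gap is the voiceless palatal stop /c/.

/c/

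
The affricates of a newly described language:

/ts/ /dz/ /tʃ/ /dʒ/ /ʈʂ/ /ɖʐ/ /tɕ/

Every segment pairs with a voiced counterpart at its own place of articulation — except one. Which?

/tɕ/

Alveolar: /ts/ ~ /dz/
Postalveolar: /tʃ/ ~ /dʒ/
Retroflex: /ʈʂ/ ~ /ɖʐ/
Alveolo-palatal: only /tɕ/ (voiceless); no voiced partner.
So /tɕ/ is the unpaired segment.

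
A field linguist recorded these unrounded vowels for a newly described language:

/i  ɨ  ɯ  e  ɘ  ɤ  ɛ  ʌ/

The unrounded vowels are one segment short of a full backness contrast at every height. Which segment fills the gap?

/ɜ/

height            front     central   back    
high              i         ɨ         ɯ       
high-mid          e         ɘ         ɤ       
low-mid           ɛ         —         ʌ       
The low-mid row has no central member, so the gap is the low-mid central unrounded vowel /ɜ/.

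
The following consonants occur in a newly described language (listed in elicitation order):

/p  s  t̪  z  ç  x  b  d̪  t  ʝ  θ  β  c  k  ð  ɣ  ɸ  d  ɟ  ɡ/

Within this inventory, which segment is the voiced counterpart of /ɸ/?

/β/

/ɸ/ is a voiceless bilabial fricative.
The voiced counterpart is a voiced bilabial fricative — in this inventory, /β/.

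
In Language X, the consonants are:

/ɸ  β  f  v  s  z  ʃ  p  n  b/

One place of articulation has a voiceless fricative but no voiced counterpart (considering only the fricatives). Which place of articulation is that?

postalveolar

Voiceless: /ɸ/ (bilabial), /f/ (labiodental), /s/ (alveolar), /ʃ/ (postalveolar).
Voiced: /β/ (bilabial), /v/ (labiodental), /z/ (alveolar).
Every place of articulation has a voiced member except postalveolar, where /ʒ/ would be expected.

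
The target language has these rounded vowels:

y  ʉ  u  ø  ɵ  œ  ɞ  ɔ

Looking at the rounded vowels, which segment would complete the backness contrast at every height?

/o/

height            front     central   back    
high              y         ʉ         u       
high-mid          ø         ɵ         —       
low-mid           œ         ɞ         ɔ       
The high-mid row has no back member, so the gap is the high-mid back rounded vowel /o/.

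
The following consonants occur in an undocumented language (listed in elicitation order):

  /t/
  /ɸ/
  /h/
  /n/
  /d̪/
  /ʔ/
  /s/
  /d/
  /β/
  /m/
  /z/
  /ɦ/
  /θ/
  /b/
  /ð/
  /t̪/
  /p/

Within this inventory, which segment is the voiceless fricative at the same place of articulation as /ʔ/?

/h/

/ʔ/ is a voiceless glottal stop.
The voiceless fricative at the same place is a voiceless glottal fricative — in this inventory, /h/.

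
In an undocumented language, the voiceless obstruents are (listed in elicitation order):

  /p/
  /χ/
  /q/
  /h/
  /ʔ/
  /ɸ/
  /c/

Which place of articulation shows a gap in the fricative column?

palatal

place of articulation  stop      fricative
bilabial          p         ɸ       
palatal           c         —       
uvular            q         χ       
glottal           ʔ         h       
Every place of articulation has a fricative member except palatal, where /ç/ would be expected.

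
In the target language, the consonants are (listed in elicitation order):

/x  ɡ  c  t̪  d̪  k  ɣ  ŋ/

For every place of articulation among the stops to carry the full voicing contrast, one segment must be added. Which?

/ɟ/

place of articulation  voiceless  voiced  
dental            t̪        d̪      
palatal           c         —       
velar             k         ɡ       
The palatal row has no voiced member, so the gap is the voiced palatal stop /ɟ/.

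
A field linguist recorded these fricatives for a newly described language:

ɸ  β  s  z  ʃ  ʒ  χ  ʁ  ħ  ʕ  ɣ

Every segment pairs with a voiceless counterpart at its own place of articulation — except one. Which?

Bilabial: /ɸ/ ~ /β/
Alveolar: /s/ ~ /z/
Postalveolar: /ʃ/ ~ /ʒ/
Uvular: /χ/ ~ /ʁ/
Pharyngeal: /ħ/ ~ /ʕ/
Velar: only /ɣ/ (voiced); no voiceless partner.
So /ɣ/ is the unpaired segment.

/ɣ/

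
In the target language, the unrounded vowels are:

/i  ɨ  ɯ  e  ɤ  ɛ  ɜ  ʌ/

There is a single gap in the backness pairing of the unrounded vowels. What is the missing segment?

/ɘ/

height            front     central   back    
high              i         ɨ         ɯ       
high-mid          e         —         ɤ       
low-mid           ɛ         ɜ         ʌ       
The high-mid row has no central member, so the gap is the high-mid central unrounded vowel /ɘ/.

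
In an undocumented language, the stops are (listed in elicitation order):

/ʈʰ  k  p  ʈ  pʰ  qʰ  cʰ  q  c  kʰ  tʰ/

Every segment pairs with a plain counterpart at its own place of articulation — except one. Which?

/tʰ/

Bilabial: /p/ ~ /pʰ/
Retroflex: /ʈ/ ~ /ʈʰ/
Palatal: /c/ ~ /cʰ/
Velar: /k/ ~ /kʰ/
Uvular: /q/ ~ /qʰ/
Alveolar: only /tʰ/ (aspirated); no plain partner.
So /tʰ/ is the unpaired segment.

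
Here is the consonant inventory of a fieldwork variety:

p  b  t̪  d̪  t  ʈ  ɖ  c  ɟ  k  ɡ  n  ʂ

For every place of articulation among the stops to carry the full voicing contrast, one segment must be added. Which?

/d/

bilabial: voiceless /p/, voiced /b/.
dental: voiceless /t̪/, voiced /d̪/.
alveolar: voiceless /t/, voiced —.
retroflex: voiceless /ʈ/, voiced /ɖ/.
palatal: voiceless /c/, voiced /ɟ/.
velar: voiceless /k/, voiced /ɡ/.
The alveolar row has no voiced member, so the gap is the voiced alveolar stop /d/.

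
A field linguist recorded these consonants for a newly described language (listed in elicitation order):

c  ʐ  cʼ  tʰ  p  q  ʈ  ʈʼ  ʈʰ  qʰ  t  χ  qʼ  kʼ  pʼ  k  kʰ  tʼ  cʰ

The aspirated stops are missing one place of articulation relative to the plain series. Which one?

bilabial

Plain: /p/ (bilabial), /t/ (alveolar), /ʈ/ (retroflex), /c/ (palatal), /k/ (velar), /q/ (uvular).
Aspirated: /tʰ/ (alveolar), /ʈʰ/ (retroflex), /cʰ/ (palatal), /kʰ/ (velar), /qʰ/ (uvular).
Ejective: /pʼ/ (bilabial), /tʼ/ (alveolar), /ʈʼ/ (retroflex), /cʼ/ (palatal), /kʼ/ (velar), /qʼ/ (uvular).
Every place of articulation has an aspirated member except bilabial, where /pʰ/ would be expected.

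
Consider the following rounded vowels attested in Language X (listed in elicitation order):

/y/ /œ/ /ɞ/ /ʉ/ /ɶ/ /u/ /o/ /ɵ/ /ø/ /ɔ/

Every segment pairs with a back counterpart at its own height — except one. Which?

/ɶ/

High: /y/ ~ /ʉ/ ~ /u/
High-mid: /ø/ ~ /ɵ/ ~ /o/
Low-mid: /œ/ ~ /ɞ/ ~ /ɔ/
Low: only /ɶ/ (front); no back partner.
So /ɶ/ is the unpaired segment.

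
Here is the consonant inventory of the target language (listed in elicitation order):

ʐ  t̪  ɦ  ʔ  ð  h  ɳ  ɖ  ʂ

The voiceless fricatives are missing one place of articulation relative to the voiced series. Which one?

place of articulation  voiceless  voiced  
dental            —         ð       
retroflex         ʂ         ʐ       
glottal           h         ɦ       
Every place of articulation has a voiceless member except dental, where /θ/ would be expected.

dental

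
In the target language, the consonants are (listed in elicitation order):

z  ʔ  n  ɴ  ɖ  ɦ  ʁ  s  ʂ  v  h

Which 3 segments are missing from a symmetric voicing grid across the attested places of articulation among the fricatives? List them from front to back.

labiodental: voiceless —, voiced /v/.
alveolar: voiceless /s/, voiced /z/.
retroflex: voiceless /ʂ/, voiced —.
uvular: voiceless —, voiced /ʁ/.
glottal: voiceless /h/, voiced /ɦ/.
Gaps, from front to back: labiodental lacks voiceless (/f/); retroflex lacks voiced (/ʐ/); uvular lacks voiceless (/χ/).

/f/, /ʐ/, /χ/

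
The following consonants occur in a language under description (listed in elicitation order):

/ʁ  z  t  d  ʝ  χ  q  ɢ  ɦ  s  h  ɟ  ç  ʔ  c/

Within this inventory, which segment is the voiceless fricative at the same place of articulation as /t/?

/t/ is a voiceless alveolar stop.
The voiceless fricative at the same place is a voiceless alveolar fricative — in this inventory, /s/.

/s/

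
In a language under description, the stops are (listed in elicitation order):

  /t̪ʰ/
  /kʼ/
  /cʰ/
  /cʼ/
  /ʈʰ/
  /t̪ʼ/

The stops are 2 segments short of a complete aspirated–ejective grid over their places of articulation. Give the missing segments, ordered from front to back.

dental: aspirated /t̪ʰ/, ejective /t̪ʼ/.
retroflex: aspirated /ʈʰ/, ejective —.
palatal: aspirated /cʰ/, ejective /cʼ/.
velar: aspirated —, ejective /kʼ/.
Gaps, from front to back: retroflex lacks ejective (/ʈʼ/); velar lacks aspirated (/kʰ/).

/ʈʼ/, /kʰ/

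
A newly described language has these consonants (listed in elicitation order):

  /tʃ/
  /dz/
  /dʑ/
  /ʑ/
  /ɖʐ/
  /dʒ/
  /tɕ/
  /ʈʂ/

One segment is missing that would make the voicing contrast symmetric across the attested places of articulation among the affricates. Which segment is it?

/ts/

alveolar: voiceless —, voiced /dz/.
postalveolar: voiceless /tʃ/, voiced /dʒ/.
retroflex: voiceless /ʈʂ/, voiced /ɖʐ/.
alveolo-palatal: voiceless /tɕ/, voiced /dʑ/.
The alveolar row has no voiceless member, so the gap is the voiceless alveolar affricate /ts/.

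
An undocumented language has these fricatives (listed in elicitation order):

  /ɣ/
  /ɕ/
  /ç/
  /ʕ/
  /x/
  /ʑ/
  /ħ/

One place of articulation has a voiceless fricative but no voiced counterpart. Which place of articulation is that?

palatal

alveolo-palatal: voiceless /ɕ/, voiced /ʑ/.
palatal: voiceless /ç/, voiced —.
velar: voiceless /x/, voiced /ɣ/.
pharyngeal: voiceless /ħ/, voiced /ʕ/.
Every place of articulation has a voiced member except palatal, where /ʝ/ would be expected.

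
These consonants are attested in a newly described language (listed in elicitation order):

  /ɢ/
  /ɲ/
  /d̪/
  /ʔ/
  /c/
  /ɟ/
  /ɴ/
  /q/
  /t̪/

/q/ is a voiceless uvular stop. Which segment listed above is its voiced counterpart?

The voiced counterpart is a voiced uvular stop — in this inventory, /ɢ/.

/ɢ/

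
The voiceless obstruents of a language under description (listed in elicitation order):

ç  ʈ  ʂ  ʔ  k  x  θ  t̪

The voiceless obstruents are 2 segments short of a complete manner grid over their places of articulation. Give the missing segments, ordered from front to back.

/c/, /h/

Stop: /t̪/ (dental), /ʈ/ (retroflex), /k/ (velar), /ʔ/ (glottal).
Fricative: /θ/ (dental), /ʂ/ (retroflex), /ç/ (palatal), /x/ (velar).
Gaps, from front to back: palatal lacks stop (/c/); glottal lacks fricative (/h/).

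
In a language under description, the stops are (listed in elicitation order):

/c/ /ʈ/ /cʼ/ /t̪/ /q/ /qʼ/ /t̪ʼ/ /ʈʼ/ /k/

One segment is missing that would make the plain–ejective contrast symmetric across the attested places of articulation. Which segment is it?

/kʼ/

dental: plain /t̪/, ejective /t̪ʼ/.
retroflex: plain /ʈ/, ejective /ʈʼ/.
palatal: plain /c/, ejective /cʼ/.
velar: plain /k/, ejective —.
uvular: plain /q/, ejective /qʼ/.
The velar row has no ejective member, so the gap is the ejective velar stop /kʼ/.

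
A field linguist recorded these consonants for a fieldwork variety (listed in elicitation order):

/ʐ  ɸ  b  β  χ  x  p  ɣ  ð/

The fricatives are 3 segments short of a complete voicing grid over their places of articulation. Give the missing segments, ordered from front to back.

/θ/, /ʂ/, /ʁ/

bilabial: voiceless /ɸ/, voiced /β/.
dental: voiceless —, voiced /ð/.
retroflex: voiceless —, voiced /ʐ/.
velar: voiceless /x/, voiced /ɣ/.
uvular: voiceless /χ/, voiced —.
Gaps, from front to back: dental lacks voiceless (/θ/); retroflex lacks voiceless (/ʂ/); uvular lacks voiced (/ʁ/).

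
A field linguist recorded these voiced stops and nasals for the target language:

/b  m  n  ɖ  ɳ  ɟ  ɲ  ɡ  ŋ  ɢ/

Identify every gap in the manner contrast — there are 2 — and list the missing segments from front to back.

/d/, /ɴ/

bilabial: oral stop /b/, nasal /m/.
alveolar: oral stop —, nasal /n/.
retroflex: oral stop /ɖ/, nasal /ɳ/.
palatal: oral stop /ɟ/, nasal /ɲ/.
velar: oral stop /ɡ/, nasal /ŋ/.
uvular: oral stop /ɢ/, nasal —.
Gaps, from front to back: alveolar lacks oral stop (/d/); uvular lacks nasal (/ɴ/).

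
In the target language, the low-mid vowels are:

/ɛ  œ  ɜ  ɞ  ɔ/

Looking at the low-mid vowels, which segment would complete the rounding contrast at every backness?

backness          unrounded  rounded 
front             ɛ         œ       
central           ɜ         ɞ       
back              —         ɔ       
The back row has no unrounded member, so the gap is the back unrounded vowel /ʌ/.

/ʌ/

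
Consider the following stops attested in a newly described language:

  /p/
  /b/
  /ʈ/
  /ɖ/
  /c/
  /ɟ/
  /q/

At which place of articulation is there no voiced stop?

Voiceless: /p/ (bilabial), /ʈ/ (retroflex), /c/ (palatal), /q/ (uvular).
Voiced: /b/ (bilabial), /ɖ/ (retroflex), /ɟ/ (palatal).
Every place of articulation has a voiced member except uvular, where /ɢ/ would be expected.

uvular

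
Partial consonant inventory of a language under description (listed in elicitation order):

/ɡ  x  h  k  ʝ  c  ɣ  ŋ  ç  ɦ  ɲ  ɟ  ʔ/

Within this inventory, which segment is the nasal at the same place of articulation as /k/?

/ŋ/

/k/ is a voiceless velar stop.
The nasal at the same place is a velar nasal — in this inventory, /ŋ/.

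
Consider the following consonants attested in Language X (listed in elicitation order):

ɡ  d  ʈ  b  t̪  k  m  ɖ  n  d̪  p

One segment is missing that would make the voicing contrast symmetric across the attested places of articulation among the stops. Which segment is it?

place of articulation  voiceless  voiced  
bilabial          p         b       
dental            t̪        d̪      
alveolar          —         d       
retroflex         ʈ         ɖ       
velar             k         ɡ       
The alveolar row has no voiceless member, so the gap is the voiceless alveolar stop /t/.

/t/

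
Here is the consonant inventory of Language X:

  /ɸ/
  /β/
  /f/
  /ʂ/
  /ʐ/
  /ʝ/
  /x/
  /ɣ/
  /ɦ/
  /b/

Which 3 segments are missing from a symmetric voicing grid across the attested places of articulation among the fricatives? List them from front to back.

/v/, /ç/, /h/

place of articulation  voiceless  voiced  
bilabial          ɸ         β       
labiodental       f         —       
retroflex         ʂ         ʐ       
palatal           —         ʝ       
velar             x         ɣ       
glottal           —         ɦ       
Gaps, from front to back: labiodental lacks voiced (/v/); palatal lacks voiceless (/ç/); glottal lacks voiceless (/h/).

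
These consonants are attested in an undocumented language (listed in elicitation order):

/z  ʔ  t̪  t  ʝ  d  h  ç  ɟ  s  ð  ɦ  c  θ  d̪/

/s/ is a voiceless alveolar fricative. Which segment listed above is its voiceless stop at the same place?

The voiceless stop at the same place is a voiceless alveolar stop — in this inventory, /t/.

/t/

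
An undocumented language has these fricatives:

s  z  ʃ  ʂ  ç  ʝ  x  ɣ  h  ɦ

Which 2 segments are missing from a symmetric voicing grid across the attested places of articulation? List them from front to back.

/ʒ/, /ʐ/

alveolar: voiceless /s/, voiced /z/.
postalveolar: voiceless /ʃ/, voiced —.
retroflex: voiceless /ʂ/, voiced —.
palatal: voiceless /ç/, voiced /ʝ/.
velar: voiceless /x/, voiced /ɣ/.
glottal: voiceless /h/, voiced /ɦ/.
Gaps, from front to back: postalveolar lacks voiced (/ʒ/); retroflex lacks voiced (/ʐ/).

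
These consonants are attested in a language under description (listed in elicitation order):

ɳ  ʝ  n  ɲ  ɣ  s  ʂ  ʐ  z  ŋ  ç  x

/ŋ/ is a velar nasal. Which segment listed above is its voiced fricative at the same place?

The voiced fricative at the same place is a voiced velar fricative — in this inventory, /ɣ/.

/ɣ/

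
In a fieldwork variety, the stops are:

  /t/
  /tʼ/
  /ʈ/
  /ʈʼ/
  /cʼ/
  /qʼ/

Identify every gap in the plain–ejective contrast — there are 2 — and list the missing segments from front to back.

/c/, /q/

Plain: /t/ (alveolar), /ʈ/ (retroflex).
Ejective: /tʼ/ (alveolar), /ʈʼ/ (retroflex), /cʼ/ (palatal), /qʼ/ (uvular).
Gaps, from front to back: palatal lacks plain (/c/); uvular lacks plain (/q/).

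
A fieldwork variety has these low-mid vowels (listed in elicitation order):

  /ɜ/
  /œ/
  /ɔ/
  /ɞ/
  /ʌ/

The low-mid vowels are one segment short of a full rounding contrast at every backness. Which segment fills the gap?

backness          unrounded  rounded 
front             —         œ       
central           ɜ         ɞ       
back              ʌ         ɔ       
The front row has no unrounded member, so the gap is the front unrounded vowel /ɛ/.

/ɛ/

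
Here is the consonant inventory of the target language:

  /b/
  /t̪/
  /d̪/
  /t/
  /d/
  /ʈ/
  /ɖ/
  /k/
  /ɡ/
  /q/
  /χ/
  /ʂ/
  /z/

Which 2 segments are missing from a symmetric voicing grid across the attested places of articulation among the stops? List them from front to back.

/p/, /ɢ/

bilabial: voiceless —, voiced /b/.
dental: voiceless /t̪/, voiced /d̪/.
alveolar: voiceless /t/, voiced /d/.
retroflex: voiceless /ʈ/, voiced /ɖ/.
velar: voiceless /k/, voiced /ɡ/.
uvular: voiceless /q/, voiced —.
Gaps, from front to back: bilabial lacks voiceless (/p/); uvular lacks voiced (/ɢ/).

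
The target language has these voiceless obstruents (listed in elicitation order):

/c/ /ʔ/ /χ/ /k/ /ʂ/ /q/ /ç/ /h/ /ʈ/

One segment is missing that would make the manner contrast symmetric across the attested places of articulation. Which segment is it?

/x/

Stop: /ʈ/ (retroflex), /c/ (palatal), /k/ (velar), /q/ (uvular), /ʔ/ (glottal).
Fricative: /ʂ/ (retroflex), /ç/ (palatal), /χ/ (uvular), /h/ (glottal).
The velar row has no fricative member, so the gap is the velar fricative /x/.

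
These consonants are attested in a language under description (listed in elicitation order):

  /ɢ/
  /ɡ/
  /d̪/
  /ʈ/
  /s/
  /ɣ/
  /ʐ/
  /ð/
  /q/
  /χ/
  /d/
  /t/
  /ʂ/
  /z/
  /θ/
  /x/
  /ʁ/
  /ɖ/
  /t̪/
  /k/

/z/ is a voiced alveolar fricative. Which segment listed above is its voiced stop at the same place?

/d/

The voiced stop at the same place is a voiced alveolar stop — in this inventory, /d/.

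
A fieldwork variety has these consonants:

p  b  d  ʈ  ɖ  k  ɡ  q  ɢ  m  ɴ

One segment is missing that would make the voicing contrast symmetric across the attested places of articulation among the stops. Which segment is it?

/t/

Voiceless: /p/ (bilabial), /ʈ/ (retroflex), /k/ (velar), /q/ (uvular).
Voiced: /b/ (bilabial), /d/ (alveolar), /ɖ/ (retroflex), /ɡ/ (velar), /ɢ/ (uvular).
The alveolar row has no voiceless member, so the gap is the voiceless alveolar stop /t/.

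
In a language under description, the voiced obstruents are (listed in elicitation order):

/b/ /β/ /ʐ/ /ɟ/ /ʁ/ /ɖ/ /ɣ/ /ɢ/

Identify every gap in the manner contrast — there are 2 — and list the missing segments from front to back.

/ʝ/, /ɡ/

place of articulation  stop      fricative
bilabial          b         β       
retroflex         ɖ         ʐ       
palatal           ɟ         —       
velar             —         ɣ       
uvular            ɢ         ʁ       
Gaps, from front to back: palatal lacks fricative (/ʝ/); velar lacks stop (/ɡ/).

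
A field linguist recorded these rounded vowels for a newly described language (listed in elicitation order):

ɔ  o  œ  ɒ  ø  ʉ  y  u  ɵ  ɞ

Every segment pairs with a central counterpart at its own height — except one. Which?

High: /y/ ~ /ʉ/ ~ /u/
High-mid: /ø/ ~ /ɵ/ ~ /o/
Low-mid: /œ/ ~ /ɞ/ ~ /ɔ/
Low: only /ɒ/ (back); no central partner.
So /ɒ/ is the unpaired segment.

/ɒ/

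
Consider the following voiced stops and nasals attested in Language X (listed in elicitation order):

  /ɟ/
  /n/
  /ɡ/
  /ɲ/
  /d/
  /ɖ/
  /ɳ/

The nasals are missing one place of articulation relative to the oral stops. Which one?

velar

place of articulation  oral stop  nasal   
alveolar          d         n       
retroflex         ɖ         ɳ       
palatal           ɟ         ɲ       
velar             ɡ         —       
Every place of articulation has a nasal member except velar, where /ŋ/ would be expected.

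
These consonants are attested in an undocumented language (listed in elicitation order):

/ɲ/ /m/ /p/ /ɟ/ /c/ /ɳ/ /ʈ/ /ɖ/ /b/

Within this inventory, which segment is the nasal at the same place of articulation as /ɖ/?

/ɖ/ is a voiced retroflex stop.
The nasal at the same place is a retroflex nasal — in this inventory, /ɳ/.

/ɳ/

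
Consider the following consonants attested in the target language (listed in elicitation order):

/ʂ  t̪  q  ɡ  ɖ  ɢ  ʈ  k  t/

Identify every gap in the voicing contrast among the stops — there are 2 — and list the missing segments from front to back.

/d̪/, /d/

place of articulation  voiceless  voiced  
dental            t̪        —       
alveolar          t         —       
retroflex         ʈ         ɖ       
velar             k         ɡ       
uvular            q         ɢ       
Gaps, from front to back: dental lacks voiced (/d̪/); alveolar lacks voiced (/d/).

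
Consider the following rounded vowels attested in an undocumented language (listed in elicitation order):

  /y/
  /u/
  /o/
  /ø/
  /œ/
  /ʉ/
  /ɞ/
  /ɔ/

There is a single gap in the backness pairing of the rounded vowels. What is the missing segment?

/ɵ/

high: front /y/, central /ʉ/, back /u/.
high-mid: front /ø/, central —, back /o/.
low-mid: front /œ/, central /ɞ/, back /ɔ/.
The high-mid row has no central member, so the gap is the high-mid central rounded vowel /ɵ/.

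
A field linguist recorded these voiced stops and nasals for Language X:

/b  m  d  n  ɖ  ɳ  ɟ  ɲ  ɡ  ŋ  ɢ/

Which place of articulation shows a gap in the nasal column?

bilabial: oral stop /b/, nasal /m/.
alveolar: oral stop /d/, nasal /n/.
retroflex: oral stop /ɖ/, nasal /ɳ/.
palatal: oral stop /ɟ/, nasal /ɲ/.
velar: oral stop /ɡ/, nasal /ŋ/.
uvular: oral stop /ɢ/, nasal —.
Every place of articulation has a nasal member except uvular, where /ɴ/ would be expected.

uvular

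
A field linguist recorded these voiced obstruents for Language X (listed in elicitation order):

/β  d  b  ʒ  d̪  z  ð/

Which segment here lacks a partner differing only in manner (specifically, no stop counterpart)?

Bilabial: /b/ ~ /β/
Dental: /d̪/ ~ /ð/
Alveolar: /d/ ~ /z/
Postalveolar: only /ʒ/ (fricative); no stop partner.
So /ʒ/ is the unpaired segment.

/ʒ/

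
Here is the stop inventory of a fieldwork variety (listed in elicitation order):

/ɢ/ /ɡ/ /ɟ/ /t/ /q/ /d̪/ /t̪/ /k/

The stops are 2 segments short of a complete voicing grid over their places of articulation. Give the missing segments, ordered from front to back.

dental: voiceless /t̪/, voiced /d̪/.
alveolar: voiceless /t/, voiced —.
palatal: voiceless —, voiced /ɟ/.
velar: voiceless /k/, voiced /ɡ/.
uvular: voiceless /q/, voiced /ɢ/.
Gaps, from front to back: alveolar lacks voiced (/d/); palatal lacks voiceless (/c/).

/d/, /c/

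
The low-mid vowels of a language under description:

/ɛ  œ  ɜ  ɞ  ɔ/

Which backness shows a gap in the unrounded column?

Unrounded: /ɛ/ (front), /ɜ/ (central).
Rounded: /œ/ (front), /ɞ/ (central), /ɔ/ (back).
Every backness has an unrounded member except back, where /ʌ/ would be expected.

back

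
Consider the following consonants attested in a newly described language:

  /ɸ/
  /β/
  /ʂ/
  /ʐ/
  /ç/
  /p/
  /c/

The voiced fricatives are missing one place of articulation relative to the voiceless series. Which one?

bilabial: voiceless /ɸ/, voiced /β/.
retroflex: voiceless /ʂ/, voiced /ʐ/.
palatal: voiceless /ç/, voiced —.
Every place of articulation has a voiced member except palatal, where /ʝ/ would be expected.

palatal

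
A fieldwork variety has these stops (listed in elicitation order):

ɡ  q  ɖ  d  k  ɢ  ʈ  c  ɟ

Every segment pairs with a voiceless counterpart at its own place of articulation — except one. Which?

/d/

Retroflex: /ʈ/ ~ /ɖ/
Palatal: /c/ ~ /ɟ/
Velar: /k/ ~ /ɡ/
Uvular: /q/ ~ /ɢ/
Alveolar: only /d/ (voiced); no voiceless partner.
So /d/ is the unpaired segment.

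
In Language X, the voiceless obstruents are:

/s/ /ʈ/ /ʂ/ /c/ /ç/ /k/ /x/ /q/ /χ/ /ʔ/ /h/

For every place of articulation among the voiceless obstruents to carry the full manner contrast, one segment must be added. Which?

Stop: /ʈ/ (retroflex), /c/ (palatal), /k/ (velar), /q/ (uvular), /ʔ/ (glottal).
Fricative: /s/ (alveolar), /ʂ/ (retroflex), /ç/ (palatal), /x/ (velar), /χ/ (uvular), /h/ (glottal).
The alveolar row has no stop member, so the gap is the alveolar stop /t/.

/t/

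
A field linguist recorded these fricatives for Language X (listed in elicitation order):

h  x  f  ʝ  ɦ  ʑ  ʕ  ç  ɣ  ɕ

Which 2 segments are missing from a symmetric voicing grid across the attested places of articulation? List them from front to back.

labiodental: voiceless /f/, voiced —.
alveolo-palatal: voiceless /ɕ/, voiced /ʑ/.
palatal: voiceless /ç/, voiced /ʝ/.
velar: voiceless /x/, voiced /ɣ/.
pharyngeal: voiceless —, voiced /ʕ/.
glottal: voiceless /h/, voiced /ɦ/.
Gaps, from front to back: labiodental lacks voiced (/v/); pharyngeal lacks voiceless (/ħ/).

/v/, /ħ/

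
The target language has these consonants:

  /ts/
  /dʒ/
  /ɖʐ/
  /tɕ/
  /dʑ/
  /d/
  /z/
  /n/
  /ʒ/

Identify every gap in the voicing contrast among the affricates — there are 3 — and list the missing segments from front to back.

/dz/, /tʃ/, /ʈʂ/

Voiceless: /ts/ (alveolar), /tɕ/ (alveolo-palatal).
Voiced: /dʒ/ (postalveolar), /ɖʐ/ (retroflex), /dʑ/ (alveolo-palatal).
Gaps, from front to back: alveolar lacks voiced (/dz/); postalveolar lacks voiceless (/tʃ/); retroflex lacks voiceless (/ʈʂ/).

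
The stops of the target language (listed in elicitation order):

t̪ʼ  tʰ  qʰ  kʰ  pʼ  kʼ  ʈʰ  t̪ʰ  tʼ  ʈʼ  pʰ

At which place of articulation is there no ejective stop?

place of articulation  aspirated  ejective
bilabial          pʰ        pʼ      
dental            t̪ʰ       t̪ʼ     
alveolar          tʰ        tʼ      
retroflex         ʈʰ        ʈʼ      
velar             kʰ        kʼ      
uvular            qʰ        —       
Every place of articulation has an ejective member except uvular, where /qʼ/ would be expected.

uvular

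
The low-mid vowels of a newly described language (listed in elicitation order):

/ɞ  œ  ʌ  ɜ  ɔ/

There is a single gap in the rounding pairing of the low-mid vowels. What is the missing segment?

/ɛ/

Unrounded: /ɜ/ (central), /ʌ/ (back).
Rounded: /œ/ (front), /ɞ/ (central), /ɔ/ (back).
The front row has no unrounded member, so the gap is the front unrounded vowel /ɛ/.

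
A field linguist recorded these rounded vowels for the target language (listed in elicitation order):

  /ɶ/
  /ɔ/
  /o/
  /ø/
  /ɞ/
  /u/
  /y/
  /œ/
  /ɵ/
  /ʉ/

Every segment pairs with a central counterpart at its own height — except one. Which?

/ɶ/

High: /y/ ~ /ʉ/ ~ /u/
High-mid: /ø/ ~ /ɵ/ ~ /o/
Low-mid: /œ/ ~ /ɞ/ ~ /ɔ/
Low: only /ɶ/ (front); no central partner.
So /ɶ/ is the unpaired segment.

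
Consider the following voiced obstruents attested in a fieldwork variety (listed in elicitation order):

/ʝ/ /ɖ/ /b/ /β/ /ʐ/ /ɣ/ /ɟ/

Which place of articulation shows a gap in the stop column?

place of articulation  stop      fricative
bilabial          b         β       
retroflex         ɖ         ʐ       
palatal           ɟ         ʝ       
velar             —         ɣ       
Every place of articulation has a stop member except velar, where /ɡ/ would be expected.

velar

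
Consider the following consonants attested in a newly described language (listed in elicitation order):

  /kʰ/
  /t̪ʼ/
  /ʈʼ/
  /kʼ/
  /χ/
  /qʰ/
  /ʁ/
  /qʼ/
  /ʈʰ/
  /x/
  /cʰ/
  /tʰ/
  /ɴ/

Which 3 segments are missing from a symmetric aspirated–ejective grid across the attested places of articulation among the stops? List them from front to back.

dental: aspirated —, ejective /t̪ʼ/.
alveolar: aspirated /tʰ/, ejective —.
retroflex: aspirated /ʈʰ/, ejective /ʈʼ/.
palatal: aspirated /cʰ/, ejective —.
velar: aspirated /kʰ/, ejective /kʼ/.
uvular: aspirated /qʰ/, ejective /qʼ/.
Gaps, from front to back: dental lacks aspirated (/t̪ʰ/); alveolar lacks ejective (/tʼ/); palatal lacks ejective (/cʼ/).

/t̪ʰ/, /tʼ/, /cʼ/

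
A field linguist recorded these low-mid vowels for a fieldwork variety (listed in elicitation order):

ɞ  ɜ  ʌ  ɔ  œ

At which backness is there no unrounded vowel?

front

backness          unrounded  rounded 
front             —         œ       
central           ɜ         ɞ       
back              ʌ         ɔ       
Every backness has an unrounded member except front, where /ɛ/ would be expected.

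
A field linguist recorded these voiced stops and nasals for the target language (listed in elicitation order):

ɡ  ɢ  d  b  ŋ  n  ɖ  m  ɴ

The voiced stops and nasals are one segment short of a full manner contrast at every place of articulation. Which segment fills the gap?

/ɳ/

Oral stop: /b/ (bilabial), /d/ (alveolar), /ɖ/ (retroflex), /ɡ/ (velar), /ɢ/ (uvular).
Nasal: /m/ (bilabial), /n/ (alveolar), /ŋ/ (velar), /ɴ/ (uvular).
The retroflex row has no nasal member, so the gap is the retroflex nasal /ɳ/.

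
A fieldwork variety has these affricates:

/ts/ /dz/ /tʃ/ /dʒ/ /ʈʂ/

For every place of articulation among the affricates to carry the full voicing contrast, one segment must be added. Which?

/ɖʐ/

Voiceless: /ts/ (alveolar), /tʃ/ (postalveolar), /ʈʂ/ (retroflex).
Voiced: /dz/ (alveolar), /dʒ/ (postalveolar).
The retroflex row has no voiced member, so the gap is the voiced retroflex affricate /ɖʐ/.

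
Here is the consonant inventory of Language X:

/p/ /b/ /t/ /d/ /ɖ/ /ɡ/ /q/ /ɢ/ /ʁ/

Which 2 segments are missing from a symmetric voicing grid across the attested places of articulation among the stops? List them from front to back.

place of articulation  voiceless  voiced  
bilabial          p         b       
alveolar          t         d       
retroflex         —         ɖ       
velar             —         ɡ       
uvular            q         ɢ       
Gaps, from front to back: retroflex lacks voiceless (/ʈ/); velar lacks voiceless (/k/).

/ʈ/, /k/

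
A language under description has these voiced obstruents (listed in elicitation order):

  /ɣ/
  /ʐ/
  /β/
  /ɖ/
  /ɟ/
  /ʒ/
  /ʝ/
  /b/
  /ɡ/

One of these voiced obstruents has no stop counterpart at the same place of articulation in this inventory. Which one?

/ʒ/

Bilabial: /b/ ~ /β/
Retroflex: /ɖ/ ~ /ʐ/
Palatal: /ɟ/ ~ /ʝ/
Velar: /ɡ/ ~ /ɣ/
Postalveolar: only /ʒ/ (fricative); no stop partner.
So /ʒ/ is the unpaired segment.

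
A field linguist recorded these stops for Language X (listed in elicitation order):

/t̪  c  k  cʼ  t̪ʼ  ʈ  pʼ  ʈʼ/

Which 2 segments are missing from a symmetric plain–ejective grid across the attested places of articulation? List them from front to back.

bilabial: plain —, ejective /pʼ/.
dental: plain /t̪/, ejective /t̪ʼ/.
retroflex: plain /ʈ/, ejective /ʈʼ/.
palatal: plain /c/, ejective /cʼ/.
velar: plain /k/, ejective —.
Gaps, from front to back: bilabial lacks plain (/p/); velar lacks ejective (/kʼ/).

/p/, /kʼ/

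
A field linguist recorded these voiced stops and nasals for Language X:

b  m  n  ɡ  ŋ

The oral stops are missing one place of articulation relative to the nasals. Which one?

Oral stop: /b/ (bilabial), /ɡ/ (velar).
Nasal: /m/ (bilabial), /n/ (alveolar), /ŋ/ (velar).
Every place of articulation has an oral stop member except alveolar, where /d/ would be expected.

alveolar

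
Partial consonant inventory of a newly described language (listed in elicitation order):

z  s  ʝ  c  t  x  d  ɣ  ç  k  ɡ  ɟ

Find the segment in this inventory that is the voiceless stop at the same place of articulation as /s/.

/s/ is a voiceless alveolar fricative.
The voiceless stop at the same place is a voiceless alveolar stop — in this inventory, /t/.

/t/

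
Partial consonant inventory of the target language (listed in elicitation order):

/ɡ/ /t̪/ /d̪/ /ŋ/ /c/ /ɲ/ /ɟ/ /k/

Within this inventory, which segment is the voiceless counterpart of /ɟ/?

/c/

/ɟ/ is a voiced palatal stop.
The voiceless counterpart is a voiceless palatal stop — in this inventory, /c/.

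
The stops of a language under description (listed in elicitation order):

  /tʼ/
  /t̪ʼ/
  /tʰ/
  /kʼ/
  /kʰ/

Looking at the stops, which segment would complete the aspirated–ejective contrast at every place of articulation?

place of articulation  aspirated  ejective
dental            —         t̪ʼ     
alveolar          tʰ        tʼ      
velar             kʰ        kʼ      
The dental row has no aspirated member, so the gap is the aspirated dental stop /t̪ʰ/.

/t̪ʰ/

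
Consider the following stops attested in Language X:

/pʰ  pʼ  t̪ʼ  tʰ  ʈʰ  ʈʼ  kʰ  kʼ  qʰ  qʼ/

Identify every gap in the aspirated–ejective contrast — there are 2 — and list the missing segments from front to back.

bilabial: aspirated /pʰ/, ejective /pʼ/.
dental: aspirated —, ejective /t̪ʼ/.
alveolar: aspirated /tʰ/, ejective —.
retroflex: aspirated /ʈʰ/, ejective /ʈʼ/.
velar: aspirated /kʰ/, ejective /kʼ/.
uvular: aspirated /qʰ/, ejective /qʼ/.
Gaps, from front to back: dental lacks aspirated (/t̪ʰ/); alveolar lacks ejective (/tʼ/).

/t̪ʰ/, /tʼ/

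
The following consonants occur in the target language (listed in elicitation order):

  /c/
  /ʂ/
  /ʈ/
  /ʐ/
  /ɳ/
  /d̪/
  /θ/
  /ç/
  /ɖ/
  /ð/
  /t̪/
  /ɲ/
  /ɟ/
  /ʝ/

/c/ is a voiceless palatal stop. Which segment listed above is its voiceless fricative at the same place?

The voiceless fricative at the same place is a voiceless palatal fricative — in this inventory, /ç/.

/ç/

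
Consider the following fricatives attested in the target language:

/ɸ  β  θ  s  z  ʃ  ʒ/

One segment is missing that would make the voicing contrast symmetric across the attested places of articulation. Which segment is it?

/ð/

bilabial: voiceless /ɸ/, voiced /β/.
dental: voiceless /θ/, voiced —.
alveolar: voiceless /s/, voiced /z/.
postalveolar: voiceless /ʃ/, voiced /ʒ/.
The dental row has no voiced member, so the gap is the voiced dental fricative /ð/.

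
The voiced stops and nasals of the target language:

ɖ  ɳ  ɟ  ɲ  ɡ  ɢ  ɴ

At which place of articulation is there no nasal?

Oral stop: /ɖ/ (retroflex), /ɟ/ (palatal), /ɡ/ (velar), /ɢ/ (uvular).
Nasal: /ɳ/ (retroflex), /ɲ/ (palatal), /ɴ/ (uvular).
Every place of articulation has a nasal member except velar, where /ŋ/ would be expected.

velar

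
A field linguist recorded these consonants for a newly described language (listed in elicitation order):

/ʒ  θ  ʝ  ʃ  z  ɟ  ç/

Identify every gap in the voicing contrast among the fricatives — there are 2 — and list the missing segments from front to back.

/ð/, /s/

dental: voiceless /θ/, voiced —.
alveolar: voiceless —, voiced /z/.
postalveolar: voiceless /ʃ/, voiced /ʒ/.
palatal: voiceless /ç/, voiced /ʝ/.
Gaps, from front to back: dental lacks voiced (/ð/); alveolar lacks voiceless (/s/).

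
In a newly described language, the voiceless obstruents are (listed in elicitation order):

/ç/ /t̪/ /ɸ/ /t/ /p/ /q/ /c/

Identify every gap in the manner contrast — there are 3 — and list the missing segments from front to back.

place of articulation  stop      fricative
bilabial          p         ɸ       
dental            t̪        —       
alveolar          t         —       
palatal           c         ç       
uvular            q         —       
Gaps, from front to back: dental lacks fricative (/θ/); alveolar lacks fricative (/s/); uvular lacks fricative (/χ/).

/θ/, /s/, /χ/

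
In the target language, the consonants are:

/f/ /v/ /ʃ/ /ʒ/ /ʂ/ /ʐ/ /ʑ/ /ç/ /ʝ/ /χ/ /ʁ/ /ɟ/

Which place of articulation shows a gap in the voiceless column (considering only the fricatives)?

labiodental: voiceless /f/, voiced /v/.
postalveolar: voiceless /ʃ/, voiced /ʒ/.
retroflex: voiceless /ʂ/, voiced /ʐ/.
alveolo-palatal: voiceless —, voiced /ʑ/.
palatal: voiceless /ç/, voiced /ʝ/.
uvular: voiceless /χ/, voiced /ʁ/.
Every place of articulation has a voiceless member except alveolo-palatal, where /ɕ/ would be expected.

alveolo-palatal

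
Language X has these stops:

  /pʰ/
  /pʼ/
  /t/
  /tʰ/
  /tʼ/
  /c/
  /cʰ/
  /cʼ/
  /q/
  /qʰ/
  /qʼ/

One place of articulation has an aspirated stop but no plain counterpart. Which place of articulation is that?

bilabial

Plain: /t/ (alveolar), /c/ (palatal), /q/ (uvular).
Aspirated: /pʰ/ (bilabial), /tʰ/ (alveolar), /cʰ/ (palatal), /qʰ/ (uvular).
Ejective: /pʼ/ (bilabial), /tʼ/ (alveolar), /cʼ/ (palatal), /qʼ/ (uvular).
Every place of articulation has a plain member except bilabial, where /p/ would be expected.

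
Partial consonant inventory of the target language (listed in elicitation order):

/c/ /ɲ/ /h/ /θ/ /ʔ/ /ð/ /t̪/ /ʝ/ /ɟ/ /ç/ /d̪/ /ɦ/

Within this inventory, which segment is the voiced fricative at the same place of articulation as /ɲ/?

/ɲ/ is a palatal nasal.
The voiced fricative at the same place is a voiced palatal fricative — in this inventory, /ʝ/.

/ʝ/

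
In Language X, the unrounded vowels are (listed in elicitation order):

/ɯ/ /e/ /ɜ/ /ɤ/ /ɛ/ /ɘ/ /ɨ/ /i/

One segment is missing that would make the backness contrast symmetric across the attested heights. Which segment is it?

/ʌ/

height            front     central   back    
high              i         ɨ         ɯ       
high-mid          e         ɘ         ɤ       
low-mid           ɛ         ɜ         —       
The low-mid row has no back member, so the gap is the low-mid back unrounded vowel /ʌ/.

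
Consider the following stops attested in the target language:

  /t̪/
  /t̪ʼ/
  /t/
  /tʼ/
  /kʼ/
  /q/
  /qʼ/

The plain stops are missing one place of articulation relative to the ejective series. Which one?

place of articulation  plain     ejective
dental            t̪        t̪ʼ     
alveolar          t         tʼ      
velar             —         kʼ      
uvular            q         qʼ      
Every place of articulation has a plain member except velar, where /k/ would be expected.

velar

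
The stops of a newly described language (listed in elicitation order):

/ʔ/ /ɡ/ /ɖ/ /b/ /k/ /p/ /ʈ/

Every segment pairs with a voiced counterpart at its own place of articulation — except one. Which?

/ʔ/

Bilabial: /p/ ~ /b/
Retroflex: /ʈ/ ~ /ɖ/
Velar: /k/ ~ /ɡ/
Glottal: only /ʔ/ (voiceless); no voiced partner.
So /ʔ/ is the unpaired segment.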